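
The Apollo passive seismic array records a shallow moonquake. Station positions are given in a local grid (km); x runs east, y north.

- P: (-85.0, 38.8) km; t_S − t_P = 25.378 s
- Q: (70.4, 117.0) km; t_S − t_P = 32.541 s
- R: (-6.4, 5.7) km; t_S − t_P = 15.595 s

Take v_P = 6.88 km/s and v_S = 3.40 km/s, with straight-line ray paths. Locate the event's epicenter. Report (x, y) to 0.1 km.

(19.8, -95.8)

Distance from S−P lag: d = Δt · v_P v_S / (v_P − v_S) = Δt · (6.88·3.40)/(6.88−3.40) ≈ 6.7218·Δt.
So d_P = 170.59, d_Q = 218.74, d_R = 104.83 km.
Circle about each station: (x + 85.0)² + (y − 38.8)² = 170.59²; (x − 70.4)² + (y − 117.0)² = 218.74²; (x + 6.4)² + (y − 5.7)² = 104.83².
Subtracting the P equation from the Q and R equations removes the quadratic terms:
310.8 x + 156.4 y = -8831.52
157.2 x − 66.2 y = 9454.63
Solving the 2×2 system: x ≈ 19.8, y ≈ -95.8 km.
Check against P (with the unrounded x, y): √((x + 85.0)²+(y − 38.8)²) = 170.59 ≈ 170.59 km. ✓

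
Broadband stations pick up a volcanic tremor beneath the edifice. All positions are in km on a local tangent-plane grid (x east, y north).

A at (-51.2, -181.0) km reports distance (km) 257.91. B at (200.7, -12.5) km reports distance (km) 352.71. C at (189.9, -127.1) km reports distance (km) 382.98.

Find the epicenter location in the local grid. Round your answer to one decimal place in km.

(-144.6, 59.4)

Circle about each station: (x + 51.2)² + (y + 181.0)² = 257.91²; (x − 200.7)² + (y + 12.5)² = 352.71²; (x − 189.9)² + (y + 127.1)² = 382.98².
Subtracting the A equation from the B and C equations removes the quadratic terms:
503.8 x + 337.0 y = -52832.48
482.2 x + 107.8 y = -63322.13
Solving the 2×2 system: x ≈ -144.6, y ≈ 59.4 km.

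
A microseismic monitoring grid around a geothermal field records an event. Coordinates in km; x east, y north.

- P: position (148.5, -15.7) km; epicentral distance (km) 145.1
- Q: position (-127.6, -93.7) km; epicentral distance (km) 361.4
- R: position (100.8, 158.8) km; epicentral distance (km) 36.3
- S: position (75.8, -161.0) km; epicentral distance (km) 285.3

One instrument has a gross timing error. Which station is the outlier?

Solve using three stations at a time. Using P, R, S (subtract circle equations pairwise → linear system) gives (x, y) ≈ (105.2, 122.8).
Distances from that point to each station vs reported:
  P: calculated 145.1 vs reported 145.1 → residual 0.0 km
  Q: calculated 317.9 vs reported 361.4 → residual 43.5 km
  R: calculated 36.3 vs reported 36.3 → residual 0.0 km
  S: calculated 285.3 vs reported 285.3 → residual 0.0 km
P, R, S are mutually consistent (residuals ≈ 0); Q is off by 43.5 km.

Q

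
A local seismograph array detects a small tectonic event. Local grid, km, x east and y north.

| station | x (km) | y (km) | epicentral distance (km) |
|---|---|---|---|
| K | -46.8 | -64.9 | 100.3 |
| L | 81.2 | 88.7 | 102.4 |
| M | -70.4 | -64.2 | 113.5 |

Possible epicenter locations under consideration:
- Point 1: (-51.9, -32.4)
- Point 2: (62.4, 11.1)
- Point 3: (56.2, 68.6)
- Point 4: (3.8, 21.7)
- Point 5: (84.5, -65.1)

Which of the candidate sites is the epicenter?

Point 4

For each candidate, compare |candidate − station| to the reported distance:
Point 1: residuals K 67.4, L 77.5, M 76.7 → max 77.5 km
Point 2: residuals K 32.7, L 22.6, M 39.2 → max 39.2 km
Point 3: residuals K 68.3, L 70.3, M 70.0 → max 70.3 km
Point 4: residuals K 0.0, L 0.0, M 0.0 → max 0.0 km
Point 5: residuals K 31.0, L 51.4, M 41.4 → max 51.4 km
Only Point 4 has all residuals ≈ 0.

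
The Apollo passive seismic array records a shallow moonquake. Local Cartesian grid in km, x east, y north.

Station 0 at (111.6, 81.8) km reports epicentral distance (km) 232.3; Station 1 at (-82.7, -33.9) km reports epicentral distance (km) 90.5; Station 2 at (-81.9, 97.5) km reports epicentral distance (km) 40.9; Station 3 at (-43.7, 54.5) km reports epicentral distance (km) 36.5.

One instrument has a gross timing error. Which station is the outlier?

Solve using three stations at a time. Using Station 1, Station 2, Station 3 (subtract circle equations pairwise → linear system) gives (x, y) ≈ (-80.2, 56.6).
Distances from that point to each station vs reported:
  Station 0: calculated 193.4 vs reported 232.3 → residual 38.9 km
  Station 1: calculated 90.5 vs reported 90.5 → residual 0.0 km
  Station 2: calculated 40.9 vs reported 40.9 → residual 0.0 km
  Station 3: calculated 36.6 vs reported 36.5 → residual 0.1 km
Station 1, Station 2, Station 3 are mutually consistent (residuals ≈ 0); Station 0 is off by 38.9 km.

Station 0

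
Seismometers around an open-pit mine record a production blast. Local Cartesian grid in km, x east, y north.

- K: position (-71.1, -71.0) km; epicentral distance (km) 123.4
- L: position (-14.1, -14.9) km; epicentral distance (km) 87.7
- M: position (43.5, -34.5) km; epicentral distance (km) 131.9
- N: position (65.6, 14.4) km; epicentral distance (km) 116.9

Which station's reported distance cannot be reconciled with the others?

K

Solve using three stations at a time. Using L, M, N (subtract circle equations pairwise → linear system) gives (x, y) ≈ (-37.4, 69.7).
Distances from that point to each station vs reported:
  K: calculated 144.7 vs reported 123.4 → residual 21.3 km
  L: calculated 87.7 vs reported 87.7 → residual 0.0 km
  M: calculated 131.9 vs reported 131.9 → residual 0.0 km
  N: calculated 116.9 vs reported 116.9 → residual 0.0 km
L, M, N are mutually consistent (residuals ≈ 0); K is off by 21.3 km.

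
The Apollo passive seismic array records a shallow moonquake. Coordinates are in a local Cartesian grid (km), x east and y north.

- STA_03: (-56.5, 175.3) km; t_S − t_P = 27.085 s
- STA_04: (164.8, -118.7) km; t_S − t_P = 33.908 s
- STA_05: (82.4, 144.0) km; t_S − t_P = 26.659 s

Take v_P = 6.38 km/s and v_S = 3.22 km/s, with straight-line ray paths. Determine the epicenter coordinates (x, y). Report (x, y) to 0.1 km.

x ≈ -18.8 km, y ≈ 3.3 km

Distance from S−P lag: d = Δt · v_P v_S / (v_P − v_S) = Δt · (6.38·3.22)/(6.38−3.22) ≈ 6.5011·Δt.
So d_STA_03 = 176.08, d_STA_04 = 220.44, d_STA_05 = 173.31 km.
Circle about each station: (x + 56.5)² + (y − 175.3)² = 176.08²; (x − 164.8)² + (y + 118.7)² = 220.44²; (x − 82.4)² + (y − 144.0)² = 173.31².
Subtracting pairs of circle equations eliminates x²+y² and gives linear equations (the radical axes):
442.6 x − 588.0 y = -10263.24
277.8 x − 62.6 y = -5428.77
Solving the 2×2 system: x ≈ -18.8, y ≈ 3.3 km.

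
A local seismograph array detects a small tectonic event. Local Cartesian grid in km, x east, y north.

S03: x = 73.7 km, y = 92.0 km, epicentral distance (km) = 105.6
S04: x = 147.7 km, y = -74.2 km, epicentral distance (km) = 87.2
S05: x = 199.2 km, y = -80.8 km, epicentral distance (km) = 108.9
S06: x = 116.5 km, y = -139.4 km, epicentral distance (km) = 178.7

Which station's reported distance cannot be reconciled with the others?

Solve using three stations at a time. Using S03, S04, S05 (subtract circle equations pairwise → linear system) gives (x, y) ≈ (143.7, 12.9).
Distances from that point to each station vs reported:
  S03: calculated 105.6 vs reported 105.6 → residual 0.0 km
  S04: calculated 87.2 vs reported 87.2 → residual 0.0 km
  S05: calculated 108.9 vs reported 108.9 → residual 0.0 km
  S06: calculated 154.7 vs reported 178.7 → residual 24.0 km
S03, S04, S05 are mutually consistent (residuals ≈ 0); S06 is off by 24.0 km.

S06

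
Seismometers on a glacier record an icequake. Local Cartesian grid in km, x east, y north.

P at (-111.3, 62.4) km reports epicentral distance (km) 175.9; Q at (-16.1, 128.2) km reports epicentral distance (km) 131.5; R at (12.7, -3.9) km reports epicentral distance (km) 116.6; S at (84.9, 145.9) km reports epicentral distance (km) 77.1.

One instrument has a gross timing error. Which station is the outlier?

P

Solve using three stations at a time. Using Q, R, S (subtract circle equations pairwise → linear system) gives (x, y) ≈ (102.2, 70.8).
Distances from that point to each station vs reported:
  P: calculated 213.7 vs reported 175.9 → residual 37.8 km
  Q: calculated 131.5 vs reported 131.5 → residual 0.0 km
  R: calculated 116.6 vs reported 116.6 → residual 0.0 km
  S: calculated 77.1 vs reported 77.1 → residual 0.0 km
Q, R, S are mutually consistent (residuals ≈ 0); P is off by 37.8 km.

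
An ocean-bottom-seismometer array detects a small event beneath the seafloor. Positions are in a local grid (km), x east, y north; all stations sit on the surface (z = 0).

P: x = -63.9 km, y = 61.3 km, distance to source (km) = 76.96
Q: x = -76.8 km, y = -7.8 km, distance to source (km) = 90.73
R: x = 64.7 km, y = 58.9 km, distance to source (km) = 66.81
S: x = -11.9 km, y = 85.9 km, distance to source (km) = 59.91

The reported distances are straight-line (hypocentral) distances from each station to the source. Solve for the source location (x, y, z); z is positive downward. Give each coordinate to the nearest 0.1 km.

Each station gives a sphere (x−x_i)² + (y−y_i)² + z² = d_i² (stations at z=0).
Subtracting the P sphere from Q and R: z² cancels, leaving linear equations in x and y:
-25.8 x − 138.2 y = -4190.91
257.2 x − 4.8 y = 1273.67
Solving: x ≈ 5.499, y ≈ 29.298 km (keep extra digits for the depth step; rounded: 5.5, 29.3).
Then from the P sphere: z² = 76.96² − (x + 63.9)² − (y − 61.3)² with x = 5.499, y = 29.298, so z ≈ 9.083 ≈ 9.1 km.

(5.5, 29.3, 9.1)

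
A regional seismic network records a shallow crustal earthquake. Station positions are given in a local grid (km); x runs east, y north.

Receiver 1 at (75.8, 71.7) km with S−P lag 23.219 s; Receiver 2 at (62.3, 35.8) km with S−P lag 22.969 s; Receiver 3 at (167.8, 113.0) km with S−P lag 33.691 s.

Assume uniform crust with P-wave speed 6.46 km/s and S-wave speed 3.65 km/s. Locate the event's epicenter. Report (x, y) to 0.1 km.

-114.9 km east, 111.6 km north

Distance from S−P lag: d = Δt · v_P v_S / (v_P − v_S) = Δt · (6.46·3.65)/(6.46−3.65) ≈ 8.3911·Δt.
So d_Receiver 1 = 194.83, d_Receiver 2 = 192.74, d_Receiver 3 = 282.70 km.
Circle about each station: (x − 75.8)² + (y − 71.7)² = 194.83²; (x − 62.3)² + (y − 35.8)² = 192.74²; (x − 167.8)² + (y − 113.0)² = 282.70².
Subtracting the Receiver 1 equation from the Receiver 2 and Receiver 3 equations removes the quadratic terms:
-27.0 x − 71.8 y = -4913.58
184.0 x + 82.6 y = -11921.25
Solving the 2×2 system: x ≈ -114.9, y ≈ 111.6 km.
Check against Receiver 1 (with the unrounded x, y): √((x − 75.8)²+(y − 71.7)²) = 194.85 ≈ 194.83 km. ✓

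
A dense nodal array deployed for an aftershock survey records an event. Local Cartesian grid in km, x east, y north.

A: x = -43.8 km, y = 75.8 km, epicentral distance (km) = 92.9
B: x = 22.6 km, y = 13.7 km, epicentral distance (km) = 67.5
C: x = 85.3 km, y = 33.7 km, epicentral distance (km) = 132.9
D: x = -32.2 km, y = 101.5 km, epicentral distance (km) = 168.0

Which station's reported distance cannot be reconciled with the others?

Solve using three stations at a time. Using A, B, C (subtract circle equations pairwise → linear system) gives (x, y) ≈ (-37.6, -16.9).
Distances from that point to each station vs reported:
  A: calculated 92.9 vs reported 92.9 → residual 0.0 km
  B: calculated 67.5 vs reported 67.5 → residual 0.0 km
  C: calculated 132.9 vs reported 132.9 → residual 0.0 km
  D: calculated 118.6 vs reported 168.0 → residual 49.4 km
A, B, C are mutually consistent (residuals ≈ 0); D is off by 49.4 km.

D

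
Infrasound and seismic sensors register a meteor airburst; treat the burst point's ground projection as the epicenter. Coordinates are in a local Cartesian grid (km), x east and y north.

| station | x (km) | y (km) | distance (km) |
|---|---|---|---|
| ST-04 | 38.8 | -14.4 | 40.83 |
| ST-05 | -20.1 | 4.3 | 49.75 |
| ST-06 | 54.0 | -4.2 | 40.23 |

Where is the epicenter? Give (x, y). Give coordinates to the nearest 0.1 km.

Circle about each station: (x − 38.8)² + (y + 14.4)² = 40.83²; (x + 20.1)² + (y − 4.3)² = 49.75²; (x − 54.0)² + (y + 4.2)² = 40.23².
Subtracting pairs of circle equations eliminates x²+y² and gives linear equations (the radical axes):
-117.8 x + 37.4 y = -2098.27
30.4 x + 20.4 y = 1269.48
Solving the 2×2 system: x ≈ 25.5, y ≈ 24.2 km.

25.5 km east, 24.2 km north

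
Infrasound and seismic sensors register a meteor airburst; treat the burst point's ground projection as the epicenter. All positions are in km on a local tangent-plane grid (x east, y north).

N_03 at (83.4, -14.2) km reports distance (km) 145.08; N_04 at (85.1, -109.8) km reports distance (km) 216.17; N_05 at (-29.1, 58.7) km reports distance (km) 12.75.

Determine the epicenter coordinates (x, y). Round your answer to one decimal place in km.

x ≈ -34.6 km, y ≈ 70.2 km

Circle about each station: (x − 83.4)² + (y + 14.2)² = 145.08²; (x − 85.1)² + (y + 109.8)² = 216.17²; (x + 29.1)² + (y − 58.7)² = 12.75².
Subtracting the N_03 equation from the N_04 and N_05 equations removes the quadratic terms:
3.4 x − 191.2 y = -13540.41
-225.0 x + 145.8 y = 18020.94
Solving the 2×2 system: x ≈ -34.6, y ≈ 70.2 km.
Check against N_03 (with the unrounded x, y): √((x − 83.4)²+(y + 14.2)²) = 145.08 ≈ 145.08 km. ✓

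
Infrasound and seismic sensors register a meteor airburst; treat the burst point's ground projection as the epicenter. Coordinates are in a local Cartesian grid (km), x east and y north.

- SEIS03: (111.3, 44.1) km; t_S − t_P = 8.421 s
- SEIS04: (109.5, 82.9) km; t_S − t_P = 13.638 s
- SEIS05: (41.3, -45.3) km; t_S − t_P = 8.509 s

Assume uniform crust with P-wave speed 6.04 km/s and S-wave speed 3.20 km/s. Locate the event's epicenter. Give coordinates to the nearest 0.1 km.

(84.2, -6.4)

Distance from S−P lag: d = Δt · v_P v_S / (v_P − v_S) = Δt · (6.04·3.20)/(6.04−3.20) ≈ 6.8056·Δt.
So d_SEIS03 = 57.31, d_SEIS04 = 92.82, d_SEIS05 = 57.91 km.
Circle about each station: (x − 111.3)² + (y − 44.1)² = 57.31²; (x − 109.5)² + (y − 82.9)² = 92.82²; (x − 41.3)² + (y + 45.3)² = 57.91².
Subtracting the SEIS03 equation from the SEIS04 and SEIS05 equations removes the quadratic terms:
-3.6 x + 77.6 y = -800.96
-140.0 x − 178.8 y = -10643.85
Solving the 2×2 system: x ≈ 84.2, y ≈ -6.4 km.
Check against SEIS03 (with the unrounded x, y): √((x − 111.3)²+(y − 44.1)²) = 57.32 ≈ 57.31 km. ✓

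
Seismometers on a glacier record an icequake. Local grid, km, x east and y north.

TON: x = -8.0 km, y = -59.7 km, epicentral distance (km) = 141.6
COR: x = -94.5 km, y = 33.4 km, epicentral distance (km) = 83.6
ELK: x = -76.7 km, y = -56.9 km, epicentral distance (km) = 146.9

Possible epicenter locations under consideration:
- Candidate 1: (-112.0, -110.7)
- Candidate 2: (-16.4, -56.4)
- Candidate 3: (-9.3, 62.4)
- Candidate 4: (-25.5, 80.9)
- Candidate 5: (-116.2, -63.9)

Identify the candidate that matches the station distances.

Candidate 4

For each candidate, compare |candidate − station| to the reported distance:
Candidate 1: residuals TON 25.8, COR 61.6, ELK 82.6 → max 82.6 km
Candidate 2: residuals TON 132.6, COR 35.4, ELK 86.6 → max 132.6 km
Candidate 3: residuals TON 19.5, COR 6.4, ELK 9.9 → max 19.5 km
Candidate 4: residuals TON 0.1, COR 0.2, ELK 0.1 → max 0.2 km
Candidate 5: residuals TON 33.3, COR 16.1, ELK 106.8 → max 106.8 km
Only Candidate 4 has all residuals ≈ 0.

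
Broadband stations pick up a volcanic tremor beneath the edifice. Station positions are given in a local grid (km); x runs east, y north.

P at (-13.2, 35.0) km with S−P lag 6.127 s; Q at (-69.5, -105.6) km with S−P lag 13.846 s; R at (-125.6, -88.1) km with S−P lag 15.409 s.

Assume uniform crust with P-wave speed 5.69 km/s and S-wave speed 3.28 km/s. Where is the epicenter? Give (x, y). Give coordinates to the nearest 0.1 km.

(-43.4, -1.6)

Distance from S−P lag: d = Δt · v_P v_S / (v_P − v_S) = Δt · (5.69·3.28)/(5.69−3.28) ≈ 7.7441·Δt.
So d_P = 47.45, d_Q = 107.22, d_R = 119.33 km.
Circle about each station: (x + 13.2)² + (y − 35.0)² = 47.45²; (x + 69.5)² + (y + 105.6)² = 107.22²; (x + 125.6)² + (y + 88.1)² = 119.33².
Subtracting the P equation from the Q and R equations removes the quadratic terms:
-112.6 x − 281.2 y = 5337.74
-224.8 x − 246.2 y = 10149.58
Solving the 2×2 system: x ≈ -43.4, y ≈ -1.6 km.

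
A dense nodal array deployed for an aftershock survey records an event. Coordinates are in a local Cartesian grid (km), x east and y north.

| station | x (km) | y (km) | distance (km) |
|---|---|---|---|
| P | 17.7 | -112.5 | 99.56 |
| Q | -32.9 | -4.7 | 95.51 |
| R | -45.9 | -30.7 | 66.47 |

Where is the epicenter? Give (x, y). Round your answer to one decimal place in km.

Circle about each station: (x − 17.7)² + (y + 112.5)² = 99.56²; (x + 32.9)² + (y + 4.7)² = 95.51²; (x + 45.9)² + (y + 30.7)² = 66.47².
Subtracting the P equation from the Q and R equations removes the quadratic terms:
-101.2 x + 215.6 y = -11075.01
-127.2 x + 163.6 y = -4426.31
Solving the 2×2 system: x ≈ -78.9, y ≈ -88.4 km.
Check against P (with the unrounded x, y): √((x − 17.7)²+(y + 112.5)²) = 99.57 ≈ 99.56 km. ✓

x ≈ -78.9 km, y ≈ -88.4 km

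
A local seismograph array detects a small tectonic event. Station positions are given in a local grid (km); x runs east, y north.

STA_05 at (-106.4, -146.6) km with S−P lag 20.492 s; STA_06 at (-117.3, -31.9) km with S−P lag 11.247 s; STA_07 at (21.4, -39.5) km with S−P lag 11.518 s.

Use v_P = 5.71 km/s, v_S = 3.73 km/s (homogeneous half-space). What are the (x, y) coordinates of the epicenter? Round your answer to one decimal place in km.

Distance from S−P lag: d = Δt · v_P v_S / (v_P − v_S) = Δt · (5.71·3.73)/(5.71−3.73) ≈ 10.7567·Δt.
So d_STA_05 = 220.43, d_STA_06 = 120.98, d_STA_07 = 123.90 km.
Circle about each station: (x + 106.4)² + (y + 146.6)² = 220.43²; (x + 117.3)² + (y + 31.9)² = 120.98²; (x − 21.4)² + (y + 39.5)² = 123.90².
Subtracting pairs of circle equations eliminates x²+y² and gives linear equations (the radical axes):
-21.8 x + 229.4 y = 15917.60
255.6 x + 214.2 y = 2443.86
Solving the 2×2 system: x ≈ -45.0, y ≈ 65.1 km.

(-45.0, 65.1)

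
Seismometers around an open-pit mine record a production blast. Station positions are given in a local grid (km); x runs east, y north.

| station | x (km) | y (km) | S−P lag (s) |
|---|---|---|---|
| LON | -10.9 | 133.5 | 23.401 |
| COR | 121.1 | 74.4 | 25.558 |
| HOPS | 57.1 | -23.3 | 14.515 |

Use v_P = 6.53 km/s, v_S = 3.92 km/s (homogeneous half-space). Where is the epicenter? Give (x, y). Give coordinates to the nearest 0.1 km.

x ≈ -69.5 km, y ≈ -88.4 km

Distance from S−P lag: d = Δt · v_P v_S / (v_P − v_S) = Δt · (6.53·3.92)/(6.53−3.92) ≈ 9.8075·Δt.
So d_LON = 229.51, d_COR = 250.66, d_HOPS = 142.36 km.
Circle about each station: (x + 10.9)² + (y − 133.5)² = 229.51²; (x − 121.1)² + (y − 74.4)² = 250.66²; (x − 57.1)² + (y + 23.3)² = 142.36².
Subtracting pairs of circle equations eliminates x²+y² and gives linear equations (the radical axes):
264.0 x − 118.2 y = -7896.09
136.0 x − 313.6 y = 18270.71
Solving the 2×2 system: x ≈ -69.5, y ≈ -88.4 km.
Check against LON (with the unrounded x, y): √((x + 10.9)²+(y − 133.5)²) = 229.50 ≈ 229.51 km. ✓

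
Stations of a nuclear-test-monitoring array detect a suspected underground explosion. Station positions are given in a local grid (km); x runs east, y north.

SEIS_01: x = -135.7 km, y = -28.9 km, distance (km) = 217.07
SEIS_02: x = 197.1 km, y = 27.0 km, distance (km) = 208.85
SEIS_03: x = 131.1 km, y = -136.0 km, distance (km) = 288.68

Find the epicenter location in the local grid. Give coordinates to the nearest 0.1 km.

x ≈ 14.3 km, y ≈ 128.0 km

Circle about each station: (x + 135.7)² + (y + 28.9)² = 217.07²; (x − 197.1)² + (y − 27.0)² = 208.85²; (x − 131.1)² + (y + 136.0)² = 288.68².
Subtracting the SEIS_01 equation from the SEIS_02 and SEIS_03 equations removes the quadratic terms:
665.6 x + 111.8 y = 23828.77
533.6 x − 214.2 y = -19783.25
Solving the 2×2 system: x ≈ 14.3, y ≈ 128.0 km.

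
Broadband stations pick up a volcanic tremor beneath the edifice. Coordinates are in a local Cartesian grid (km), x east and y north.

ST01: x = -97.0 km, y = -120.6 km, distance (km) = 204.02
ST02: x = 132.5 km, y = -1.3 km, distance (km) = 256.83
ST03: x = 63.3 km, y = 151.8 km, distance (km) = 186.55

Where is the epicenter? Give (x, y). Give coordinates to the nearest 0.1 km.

x ≈ -110.1 km, y ≈ 83.0 km

Circle about each station: (x + 97.0)² + (y + 120.6)² = 204.02²; (x − 132.5)² + (y + 1.3)² = 256.83²; (x − 63.3)² + (y − 151.8)² = 186.55².
Subtracting the ST01 equation from the ST02 and ST03 equations removes the quadratic terms:
459.0 x + 238.6 y = -30732.91
320.6 x + 544.8 y = 9920.03
Solving the 2×2 system: x ≈ -110.1, y ≈ 83.0 km.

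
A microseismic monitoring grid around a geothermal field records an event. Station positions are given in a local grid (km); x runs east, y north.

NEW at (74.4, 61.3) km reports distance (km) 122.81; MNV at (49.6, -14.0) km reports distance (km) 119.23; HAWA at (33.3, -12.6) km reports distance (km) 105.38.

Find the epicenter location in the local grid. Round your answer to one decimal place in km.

x ≈ -48.2 km, y ≈ 54.2 km

Circle about each station: (x − 74.4)² + (y − 61.3)² = 122.81²; (x − 49.6)² + (y + 14.0)² = 119.23²; (x − 33.3)² + (y + 12.6)² = 105.38².
Subtracting the NEW equation from the MNV and HAWA equations removes the quadratic terms:
-49.6 x − 150.6 y = -5770.39
-82.2 x − 147.8 y = -4048.05
Solving the 2×2 system: x ≈ -48.2, y ≈ 54.2 km.
Check against NEW (with the unrounded x, y): √((x − 74.4)²+(y − 61.3)²) = 122.79 ≈ 122.81 km. ✓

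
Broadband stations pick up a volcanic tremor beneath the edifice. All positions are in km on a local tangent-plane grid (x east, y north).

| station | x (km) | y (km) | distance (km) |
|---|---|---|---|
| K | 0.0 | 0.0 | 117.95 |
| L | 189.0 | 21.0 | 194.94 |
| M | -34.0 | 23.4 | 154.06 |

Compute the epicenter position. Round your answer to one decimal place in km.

(44.1, -109.4)

Circle about each station: x² + y² = 117.95²; (x − 189.0)² + (y − 21.0)² = 194.94²; (x + 34.0)² + (y − 23.4)² = 154.06².
Subtracting pairs of circle equations eliminates x²+y² and gives linear equations (the radical axes):
378.0 x + 42.0 y = 12072.60
-68.0 x + 46.8 y = -8118.72
Solving the 2×2 system: x ≈ 44.1, y ≈ -109.4 km.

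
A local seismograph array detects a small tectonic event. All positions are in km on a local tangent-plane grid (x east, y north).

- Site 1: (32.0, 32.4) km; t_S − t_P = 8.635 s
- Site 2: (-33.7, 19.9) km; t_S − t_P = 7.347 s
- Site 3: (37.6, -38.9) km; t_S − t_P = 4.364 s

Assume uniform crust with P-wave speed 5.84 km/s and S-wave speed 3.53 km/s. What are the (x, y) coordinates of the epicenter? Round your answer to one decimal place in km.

Distance from S−P lag: d = Δt · v_P v_S / (v_P − v_S) = Δt · (5.84·3.53)/(5.84−3.53) ≈ 8.9243·Δt.
So d_Site 1 = 77.06, d_Site 2 = 65.57, d_Site 3 = 38.95 km.
Circle about each station: (x − 32.0)² + (y − 32.4)² = 77.06²; (x + 33.7)² + (y − 19.9)² = 65.57²; (x − 37.6)² + (y + 38.9)² = 38.95².
Subtracting the Site 1 equation from the Site 2 and Site 3 equations removes the quadratic terms:
-131.4 x − 25.0 y = 1096.76
11.2 x − 142.6 y = 5274.35
Solving the 2×2 system: x ≈ -1.3, y ≈ -37.1 km.
Check against Site 1 (with the unrounded x, y): √((x − 32.0)²+(y − 32.4)²) = 77.05 ≈ 77.06 km. ✓

-1.3 km east, -37.1 km north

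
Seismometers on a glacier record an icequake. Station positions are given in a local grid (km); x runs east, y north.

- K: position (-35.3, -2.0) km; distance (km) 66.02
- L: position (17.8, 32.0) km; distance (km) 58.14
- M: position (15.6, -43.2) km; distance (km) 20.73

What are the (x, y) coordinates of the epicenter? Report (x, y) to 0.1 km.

Circle about each station: (x + 35.3)² + (y + 2.0)² = 66.02²; (x − 17.8)² + (y − 32.0)² = 58.14²; (x − 15.6)² + (y + 43.2)² = 20.73².
Subtracting the K equation from the L and M equations removes the quadratic terms:
106.2 x + 68.0 y = 1069.13
101.8 x − 82.4 y = 4788.42
Solving the 2×2 system: x ≈ 26.4, y ≈ -25.5 km.

(26.4, -25.5)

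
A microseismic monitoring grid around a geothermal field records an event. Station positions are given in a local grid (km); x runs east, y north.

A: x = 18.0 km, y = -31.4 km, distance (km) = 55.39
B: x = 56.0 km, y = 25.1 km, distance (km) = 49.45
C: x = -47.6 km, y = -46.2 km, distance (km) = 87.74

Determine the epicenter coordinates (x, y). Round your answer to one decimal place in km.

Circle about each station: (x − 18.0)² + (y + 31.4)² = 55.39²; (x − 56.0)² + (y − 25.1)² = 49.45²; (x + 47.6)² + (y + 46.2)² = 87.74².
Subtracting pairs of circle equations eliminates x²+y² and gives linear equations (the radical axes):
76.0 x + 113.0 y = 3078.80
-131.2 x − 29.6 y = -1540.02
Solving the 2×2 system: x ≈ 6.6, y ≈ 22.8 km.

(6.6, 22.8)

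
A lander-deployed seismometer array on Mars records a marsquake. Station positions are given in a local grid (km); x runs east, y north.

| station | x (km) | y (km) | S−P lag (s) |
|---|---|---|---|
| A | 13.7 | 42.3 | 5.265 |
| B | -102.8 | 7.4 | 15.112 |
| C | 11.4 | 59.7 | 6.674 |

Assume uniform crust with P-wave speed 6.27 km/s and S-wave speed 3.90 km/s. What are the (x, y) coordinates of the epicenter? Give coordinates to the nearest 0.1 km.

(53.1, 4.9)

Distance from S−P lag: d = Δt · v_P v_S / (v_P − v_S) = Δt · (6.27·3.90)/(6.27−3.90) ≈ 10.3177·Δt.
So d_A = 54.32, d_B = 155.92, d_C = 68.86 km.
Circle about each station: (x − 13.7)² + (y − 42.3)² = 54.32²; (x + 102.8)² + (y − 7.4)² = 155.92²; (x − 11.4)² + (y − 59.7)² = 68.86².
Subtracting the A equation from the B and C equations removes the quadratic terms:
-233.0 x − 69.8 y = -12714.76
-4.6 x + 34.8 y = -73.97
Solving the 2×2 system: x ≈ 53.1, y ≈ 4.9 km.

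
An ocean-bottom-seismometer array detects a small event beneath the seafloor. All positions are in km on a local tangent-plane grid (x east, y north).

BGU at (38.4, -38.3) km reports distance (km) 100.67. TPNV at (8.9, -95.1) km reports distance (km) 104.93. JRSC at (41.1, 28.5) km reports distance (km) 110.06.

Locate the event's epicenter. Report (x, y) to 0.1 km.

-59.7 km east, -15.7 km north

Circle about each station: (x − 38.4)² + (y + 38.3)² = 100.67²; (x − 8.9)² + (y + 95.1)² = 104.93²; (x − 41.1)² + (y − 28.5)² = 110.06².
Subtracting pairs of circle equations eliminates x²+y² and gives linear equations (the radical axes):
-59.0 x − 113.6 y = 5305.91
5.4 x + 133.6 y = -2418.74
Solving the 2×2 system: x ≈ -59.7, y ≈ -15.7 km.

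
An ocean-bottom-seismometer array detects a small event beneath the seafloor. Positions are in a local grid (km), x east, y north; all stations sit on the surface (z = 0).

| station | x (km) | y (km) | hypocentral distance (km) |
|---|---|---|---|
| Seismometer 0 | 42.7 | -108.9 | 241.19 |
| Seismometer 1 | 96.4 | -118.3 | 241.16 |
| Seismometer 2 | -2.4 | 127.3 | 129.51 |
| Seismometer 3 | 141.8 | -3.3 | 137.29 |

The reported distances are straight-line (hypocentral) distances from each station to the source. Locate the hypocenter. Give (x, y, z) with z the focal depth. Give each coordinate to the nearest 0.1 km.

x ≈ 109.5 km, y ≈ 113.9 km, depth ≈ 63.8 km

Each station gives a sphere (x−x_i)² + (y−y_i)² + z² = d_i² (stations at z=0).
Subtracting the Seismometer 0 sphere from Seismometer 1 and Seismometer 2: z² cancels, leaving linear equations in x and y:
107.4 x − 18.8 y = 9619.82
-90.2 x + 472.4 y = 43928.33
Solving: x ≈ 109.508, y ≈ 113.899 km (keep extra digits for the depth step; rounded: 109.5, 113.9).
Then from the Seismometer 0 sphere: z² = 241.19² − (x − 42.7)² − (y + 108.9)² with x = 109.508, y = 113.899, so z ≈ 63.796 ≈ 63.8 km.
Check against Seismometer 3 (with the unrounded solution): distance 137.29 ≈ 137.29 km. ✓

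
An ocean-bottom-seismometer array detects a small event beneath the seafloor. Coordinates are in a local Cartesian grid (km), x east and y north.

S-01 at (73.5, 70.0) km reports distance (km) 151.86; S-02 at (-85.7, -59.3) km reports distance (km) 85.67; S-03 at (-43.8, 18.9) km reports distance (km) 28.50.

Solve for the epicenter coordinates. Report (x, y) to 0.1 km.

(-71.6, 25.2)

Circle about each station: (x − 73.5)² + (y − 70.0)² = 151.86²; (x + 85.7)² + (y + 59.3)² = 85.67²; (x + 43.8)² + (y − 18.9)² = 28.50².
Subtracting the S-01 equation from the S-02 and S-03 equations removes the quadratic terms:
-318.4 x − 258.6 y = 16280.84
-234.6 x − 102.2 y = 14222.61
Solving the 2×2 system: x ≈ -71.6, y ≈ 25.2 km.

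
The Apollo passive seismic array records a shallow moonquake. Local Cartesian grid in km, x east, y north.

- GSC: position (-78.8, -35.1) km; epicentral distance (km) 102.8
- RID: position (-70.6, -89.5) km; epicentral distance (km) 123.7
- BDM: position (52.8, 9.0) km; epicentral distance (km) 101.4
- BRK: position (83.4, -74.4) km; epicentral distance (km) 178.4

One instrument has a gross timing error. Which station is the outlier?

RID

Solve using three stations at a time. Using GSC, BDM, BRK (subtract circle equations pairwise → linear system) gives (x, y) ≈ (-35.8, 58.3).
Distances from that point to each station vs reported:
  GSC: calculated 102.8 vs reported 102.8 → residual 0.0 km
  RID: calculated 151.9 vs reported 123.7 → residual 28.2 km
  BDM: calculated 101.4 vs reported 101.4 → residual 0.0 km
  BRK: calculated 178.4 vs reported 178.4 → residual 0.0 km
GSC, BDM, BRK are mutually consistent (residuals ≈ 0); RID is off by 28.2 km.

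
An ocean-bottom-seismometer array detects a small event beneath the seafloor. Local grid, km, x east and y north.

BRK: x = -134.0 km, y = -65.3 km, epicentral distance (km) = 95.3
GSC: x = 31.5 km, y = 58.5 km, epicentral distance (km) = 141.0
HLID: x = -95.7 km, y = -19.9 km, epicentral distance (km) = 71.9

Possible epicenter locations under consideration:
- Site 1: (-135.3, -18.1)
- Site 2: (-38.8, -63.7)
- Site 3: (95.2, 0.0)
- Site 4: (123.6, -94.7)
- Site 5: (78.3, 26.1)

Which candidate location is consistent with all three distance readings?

Site 2

For each candidate, compare |candidate − station| to the reported distance:
Site 1: residuals BRK 48.1, GSC 42.5, HLID 32.3 → max 48.1 km
Site 2: residuals BRK 0.1, GSC 0.0, HLID 0.1 → max 0.1 km
Site 3: residuals BRK 143.0, GSC 54.5, HLID 120.0 → max 143.0 km
Site 4: residuals BRK 164.0, GSC 37.8, HLID 159.8 → max 164.0 km
Site 5: residuals BRK 135.8, GSC 84.1, HLID 108.1 → max 135.8 km
Only Site 2 has all residuals ≈ 0.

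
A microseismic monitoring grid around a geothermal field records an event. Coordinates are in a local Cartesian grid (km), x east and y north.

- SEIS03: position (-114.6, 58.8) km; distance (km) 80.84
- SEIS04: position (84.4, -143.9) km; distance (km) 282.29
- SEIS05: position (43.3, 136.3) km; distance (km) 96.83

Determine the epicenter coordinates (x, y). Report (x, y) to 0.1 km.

Circle about each station: (x + 114.6)² + (y − 58.8)² = 80.84²; (x − 84.4)² + (y + 143.9)² = 282.29²; (x − 43.3)² + (y − 136.3)² = 96.83².
Subtracting pairs of circle equations eliminates x²+y² and gives linear equations (the radical axes):
398.0 x − 405.4 y = -61912.57
315.8 x + 155.0 y = 1021.04
Solving the 2×2 system: x ≈ -48.4, y ≈ 105.2 km.
Check against SEIS03 (with the unrounded x, y): √((x + 114.6)²+(y − 58.8)²) = 80.84 ≈ 80.84 km. ✓

x ≈ -48.4 km, y ≈ 105.2 km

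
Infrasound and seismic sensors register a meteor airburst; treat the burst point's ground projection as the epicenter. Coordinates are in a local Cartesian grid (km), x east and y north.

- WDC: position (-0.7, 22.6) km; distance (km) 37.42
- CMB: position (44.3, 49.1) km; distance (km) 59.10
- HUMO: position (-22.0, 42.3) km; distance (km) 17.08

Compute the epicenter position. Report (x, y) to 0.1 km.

x ≈ -14.2 km, y ≈ 57.5 km

Circle about each station: (x + 0.7)² + (y − 22.6)² = 37.42²; (x − 44.3)² + (y − 49.1)² = 59.10²; (x + 22.0)² + (y − 42.3)² = 17.08².
Subtracting pairs of circle equations eliminates x²+y² and gives linear equations (the radical axes):
90.0 x + 53.0 y = 1769.50
-42.6 x + 39.4 y = 2870.57
Solving the 2×2 system: x ≈ -14.2, y ≈ 57.5 km.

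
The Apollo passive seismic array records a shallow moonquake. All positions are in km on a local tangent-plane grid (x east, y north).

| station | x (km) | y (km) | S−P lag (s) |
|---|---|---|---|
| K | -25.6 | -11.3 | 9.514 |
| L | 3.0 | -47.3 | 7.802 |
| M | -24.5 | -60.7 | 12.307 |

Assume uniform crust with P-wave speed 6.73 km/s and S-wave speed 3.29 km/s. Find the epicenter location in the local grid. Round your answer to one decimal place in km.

x ≈ 35.6 km, y ≈ -9.1 km

Distance from S−P lag: d = Δt · v_P v_S / (v_P − v_S) = Δt · (6.73·3.29)/(6.73−3.29) ≈ 6.4365·Δt.
So d_K = 61.24, d_L = 50.22, d_M = 79.21 km.
Circle about each station: (x + 25.6)² + (y + 11.3)² = 61.24²; (x − 3.0)² + (y + 47.3)² = 50.22²; (x + 24.5)² + (y + 60.7)² = 79.21².
Subtracting the K equation from the L and M equations removes the quadratic terms:
57.2 x − 72.0 y = 2691.53
2.2 x − 98.8 y = 977.80
Solving the 2×2 system: x ≈ 35.6, y ≈ -9.1 km.
Check against K (with the unrounded x, y): √((x + 25.6)²+(y + 11.3)²) = 61.23 ≈ 61.24 km. ✓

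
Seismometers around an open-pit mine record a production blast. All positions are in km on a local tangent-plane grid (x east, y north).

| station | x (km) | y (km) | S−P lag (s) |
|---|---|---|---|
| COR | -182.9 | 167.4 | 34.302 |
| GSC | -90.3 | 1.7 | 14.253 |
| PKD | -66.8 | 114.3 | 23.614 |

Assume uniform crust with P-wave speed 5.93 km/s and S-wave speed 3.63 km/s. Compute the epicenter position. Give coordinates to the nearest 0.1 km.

Distance from S−P lag: d = Δt · v_P v_S / (v_P − v_S) = Δt · (5.93·3.63)/(5.93−3.63) ≈ 9.3591·Δt.
So d_COR = 321.04, d_GSC = 133.40, d_PKD = 221.01 km.
Circle about each station: (x + 182.9)² + (y − 167.4)² = 321.04²; (x + 90.3)² + (y − 1.7)² = 133.40²; (x + 66.8)² + (y − 114.3)² = 221.01².
Subtracting the COR equation from the GSC and PKD equations removes the quadratic terms:
185.2 x − 331.4 y = 31952.93
232.2 x − 106.2 y = 10272.82
Solving the 2×2 system: x ≈ 0.2, y ≈ -96.3 km.

0.2 km east, -96.3 km north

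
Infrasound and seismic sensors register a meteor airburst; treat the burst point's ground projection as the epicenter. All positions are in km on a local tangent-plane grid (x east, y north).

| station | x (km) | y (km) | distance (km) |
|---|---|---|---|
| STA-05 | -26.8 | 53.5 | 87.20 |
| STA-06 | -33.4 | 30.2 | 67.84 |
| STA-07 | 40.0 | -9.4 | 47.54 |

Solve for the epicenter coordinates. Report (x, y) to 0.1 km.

Circle about each station: (x + 26.8)² + (y − 53.5)² = 87.20²; (x + 33.4)² + (y − 30.2)² = 67.84²; (x − 40.0)² + (y + 9.4)² = 47.54².
Subtracting pairs of circle equations eliminates x²+y² and gives linear equations (the radical axes):
-13.2 x − 46.6 y = 1448.68
133.6 x − 125.8 y = 3451.66
Solving the 2×2 system: x ≈ -2.7, y ≈ -30.3 km.
Check against STA-05 (with the unrounded x, y): √((x + 26.8)²+(y − 53.5)²) = 87.21 ≈ 87.20 km. ✓

-2.7 km east, -30.3 km north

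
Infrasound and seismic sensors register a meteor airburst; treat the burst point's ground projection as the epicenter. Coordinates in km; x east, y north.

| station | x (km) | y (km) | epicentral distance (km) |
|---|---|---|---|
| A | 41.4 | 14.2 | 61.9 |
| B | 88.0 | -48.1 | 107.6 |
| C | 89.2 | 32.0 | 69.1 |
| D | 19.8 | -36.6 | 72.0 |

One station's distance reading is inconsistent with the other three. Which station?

Solve using three stations at a time. Using B, C, D (subtract circle equations pairwise → linear system) gives (x, y) ≈ (20.1, 35.4).
Distances from that point to each station vs reported:
  A: calculated 30.1 vs reported 61.9 → residual 31.8 km
  B: calculated 107.6 vs reported 107.6 → residual 0.0 km
  C: calculated 69.1 vs reported 69.1 → residual 0.0 km
  D: calculated 72.0 vs reported 72.0 → residual 0.0 km
B, C, D are mutually consistent (residuals ≈ 0); A is off by 31.8 km.

A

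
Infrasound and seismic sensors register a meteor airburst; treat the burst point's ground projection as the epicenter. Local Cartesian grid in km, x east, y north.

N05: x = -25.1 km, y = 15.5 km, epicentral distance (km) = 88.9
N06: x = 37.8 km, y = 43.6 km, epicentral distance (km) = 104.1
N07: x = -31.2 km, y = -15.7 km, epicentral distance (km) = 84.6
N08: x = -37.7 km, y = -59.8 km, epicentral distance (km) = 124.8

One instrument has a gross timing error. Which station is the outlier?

Solve using three stations at a time. Using N06, N07, N08 (subtract circle equations pairwise → linear system) gives (x, y) ≈ (-64.8, 62.2).
Distances from that point to each station vs reported:
  N05: calculated 61.3 vs reported 88.9 → residual 27.6 km
  N06: calculated 104.3 vs reported 104.1 → residual 0.2 km
  N07: calculated 84.8 vs reported 84.6 → residual 0.2 km
  N08: calculated 124.9 vs reported 124.8 → residual 0.1 km
N06, N07, N08 are mutually consistent (residuals ≈ 0); N05 is off by 27.6 km.

N05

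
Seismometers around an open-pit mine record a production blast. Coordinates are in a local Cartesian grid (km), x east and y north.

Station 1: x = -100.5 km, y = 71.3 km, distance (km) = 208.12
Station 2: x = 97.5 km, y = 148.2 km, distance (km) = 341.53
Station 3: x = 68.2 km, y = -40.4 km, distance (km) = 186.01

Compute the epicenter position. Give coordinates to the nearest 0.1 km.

Circle about each station: (x + 100.5)² + (y − 71.3)² = 208.12²; (x − 97.5)² + (y − 148.2)² = 341.53²; (x − 68.2)² + (y + 40.4)² = 186.01².
Subtracting pairs of circle equations eliminates x²+y² and gives linear equations (the radical axes):
396.0 x + 153.8 y = -57043.26
337.4 x − 223.4 y = -186.33
Solving the 2×2 system: x ≈ -91.0, y ≈ -136.6 km.

x ≈ -91.0 km, y ≈ -136.6 km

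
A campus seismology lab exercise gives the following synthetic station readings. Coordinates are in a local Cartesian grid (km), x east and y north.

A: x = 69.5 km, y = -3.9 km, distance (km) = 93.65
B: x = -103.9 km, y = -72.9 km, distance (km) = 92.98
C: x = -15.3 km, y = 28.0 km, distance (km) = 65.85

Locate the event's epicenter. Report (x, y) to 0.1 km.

-17.8 km east, -37.8 km north

Circle about each station: (x − 69.5)² + (y + 3.9)² = 93.65²; (x + 103.9)² + (y + 72.9)² = 92.98²; (x + 15.3)² + (y − 28.0)² = 65.85².
Subtracting the A equation from the B and C equations removes the quadratic terms:
-346.8 x − 138.0 y = 11389.20
-169.6 x + 63.8 y = 606.73
Solving the 2×2 system: x ≈ -17.8, y ≈ -37.8 km.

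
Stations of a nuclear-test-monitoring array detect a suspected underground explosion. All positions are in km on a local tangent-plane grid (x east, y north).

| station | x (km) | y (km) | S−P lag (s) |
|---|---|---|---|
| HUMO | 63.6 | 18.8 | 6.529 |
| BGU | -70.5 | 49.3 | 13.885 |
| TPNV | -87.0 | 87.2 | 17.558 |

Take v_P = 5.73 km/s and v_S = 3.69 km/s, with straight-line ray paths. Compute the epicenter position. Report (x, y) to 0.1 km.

x ≈ 38.9 km, y ≈ -44.2 km

Distance from S−P lag: d = Δt · v_P v_S / (v_P − v_S) = Δt · (5.73·3.69)/(5.73−3.69) ≈ 10.3646·Δt.
So d_HUMO = 67.67, d_BGU = 143.91, d_TPNV = 181.98 km.
Circle about each station: (x − 63.6)² + (y − 18.8)² = 67.67²; (x + 70.5)² + (y − 49.3)² = 143.91²; (x + 87.0)² + (y − 87.2)² = 181.98².
Subtracting the HUMO equation from the BGU and TPNV equations removes the quadratic terms:
-268.2 x + 61.0 y = -13128.52
-301.2 x + 136.8 y = -17763.05
Solving the 2×2 system: x ≈ 38.9, y ≈ -44.2 km.
Check against HUMO (with the unrounded x, y): √((x − 63.6)²+(y − 18.8)²) = 67.68 ≈ 67.67 km. ✓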